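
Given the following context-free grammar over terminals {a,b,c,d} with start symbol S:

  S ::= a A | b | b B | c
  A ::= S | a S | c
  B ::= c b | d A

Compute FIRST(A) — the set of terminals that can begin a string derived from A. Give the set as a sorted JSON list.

Compute FIRST by fixpoint:
[1]
  A via A→a S: +{a}
  A via A→c: +{c}
  B via B→c b: +{c}
  B via B→d A: +{d}
  S via S→a A: +{a}
  S via S→b: +{b}
  S via S→c: +{c}
  FIRST(S)={a,b,c}  FIRST(A)={a,c}  FIRST(B)={c,d}
[2]
  A via A→S: +{b}
  FIRST(S)={a,b,c}  FIRST(A)={a,b,c}  FIRST(B)={c,d}
[3] done
  FIRST(S)={a,b,c}  FIRST(A)={a,b,c}  FIRST(B)={c,d}

FIRST(A) = ["a", "b", "c"]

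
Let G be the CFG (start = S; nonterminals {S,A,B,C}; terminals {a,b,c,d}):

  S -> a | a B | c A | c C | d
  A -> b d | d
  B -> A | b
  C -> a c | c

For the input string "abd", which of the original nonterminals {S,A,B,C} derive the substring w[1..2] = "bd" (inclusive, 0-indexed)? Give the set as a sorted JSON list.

CNF form of G:
  S -> T2 B | T3 A | T3 C | a | d
  A -> T0 T1 | d
  B -> T0 T1 | b | d
  C -> T2 T3 | c
  T0 -> b
  T1 -> d
  T2 -> a
  T3 -> c

CYK table (by increasing span), restricted to cells inside w[1..2]:
  cell(1,1) b: {B,T0}  orig:{B}
  cell(2,2) d: {A,B,S,T1}  orig:{A,B,S}
  cell(1,2) bd: {A,B}

Original NTs in T[1,2] deriving "bd": ["A", "B"]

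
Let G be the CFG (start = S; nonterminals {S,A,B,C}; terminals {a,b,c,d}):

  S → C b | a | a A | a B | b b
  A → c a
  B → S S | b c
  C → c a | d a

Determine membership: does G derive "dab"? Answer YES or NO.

Convert to CNF:
  S -> C T2 | T1 A | T1 B | T2 T2 | a
  A -> T0 T1
  B -> S S | T2 T0
  C -> T0 T1 | T3 T1
  T0 -> c
  T1 -> a
  T2 -> b
  T3 -> d

CYK fill:
  cell(0,0) d: {T3}  orig:{}
  cell(1,1) a: {S,T1}  orig:{S}
  cell(2,2) b: {T2}  orig:{}
  cell(0,1) da: {C}
  cell(1,2) ab: ∅
  cell(0,2) dab: {S}

S ∈ T[0,2] ⇒ YES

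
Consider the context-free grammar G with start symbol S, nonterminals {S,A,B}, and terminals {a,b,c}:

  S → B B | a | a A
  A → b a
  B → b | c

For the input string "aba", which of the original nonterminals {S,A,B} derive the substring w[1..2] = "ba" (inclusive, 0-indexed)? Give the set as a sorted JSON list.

Convert to CNF:
  S -> B B | T1 A | a
  A -> T0 T1
  B -> b | c
  T0 -> b
  T1 -> a

CYK fill, restricted to cells inside w[1..2]:
  [1..1]={B,T0}  "b"  orig:{B}
  [2..2]={S,T1}  "a"  orig:{S}
  [1..2]={A}  "ba"

Original NTs in T[1,2] deriving "ba": ["A"]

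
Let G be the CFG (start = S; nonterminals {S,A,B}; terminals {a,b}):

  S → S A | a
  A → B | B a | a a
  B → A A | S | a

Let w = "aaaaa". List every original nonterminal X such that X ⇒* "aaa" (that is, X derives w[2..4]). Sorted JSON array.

Convert to CNF:
  S -> S A | a
  A -> A A | B T0 | S A | T0 T0 | a
  B -> A A | S A | a
  T0 -> a

CYK table (by increasing span), restricted to cells inside w[2..4]:
  cell(2,2) a: {A,B,S,T0}  orig:{A,B,S}
  cell(3,3) a: {A,B,S,T0}  orig:{A,B,S}
  cell(4,4) a: {A,B,S,T0}  orig:{A,B,S}
  cell(2,3) aa: {A,B,S}
  cell(3,4) aa: {A,B,S}
  cell(2,4) aaa: {A,B,S}

Original NTs in T[2,4] deriving "aaa": ["A", "B", "S"]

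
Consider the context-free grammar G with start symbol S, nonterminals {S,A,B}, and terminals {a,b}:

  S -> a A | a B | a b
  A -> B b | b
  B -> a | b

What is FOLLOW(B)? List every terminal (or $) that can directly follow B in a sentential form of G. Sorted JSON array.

FIRST iteration:
round 1:
  A via A→b: +{b}
  B via B→a: +{a}
  B via B→b: +{b}
  S via S→a A: +{a}
  FIRST[S]={a}  FIRST[A]={b}  FIRST[B]={a,b}
round 2:
  A via A→B b: +{a}
  FIRST[S]={a}  FIRST[A]={a,b}  FIRST[B]={a,b}
round 3: (stable)
  FIRST[S]={a}  FIRST[A]={a,b}  FIRST[B]={a,b}

Compute FOLLOW by fixpoint:
seed FOLLOW(S) with $
[1]
  A→B b: FOLLOW(B) ⊇ FIRST(b) = {b}; new: +{b}
  S→a A: FOLLOW(A) ⊇ FOLLOW(S) ⊇ {$}; new: +{$}
  S→a B: FOLLOW(B) ⊇ FOLLOW(S) ⊇ {$}; new: +{$}
  FOLLOW(S)={$}  FOLLOW(A)={$}  FOLLOW(B)={$,b}
[2] done
  FOLLOW(S)={$}  FOLLOW(A)={$}  FOLLOW(B)={$,b}

FOLLOW(B) = ["$", "b"]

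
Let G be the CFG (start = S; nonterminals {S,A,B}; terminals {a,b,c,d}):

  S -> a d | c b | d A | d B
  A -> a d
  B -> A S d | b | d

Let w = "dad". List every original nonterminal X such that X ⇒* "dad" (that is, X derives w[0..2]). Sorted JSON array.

CNF form of G:
  S -> T0 T1 | T1 A | T1 B | T2 T3
  A -> T0 T1
  B -> A X4 | b | d
  T0 -> a
  T1 -> d
  T2 -> c
  T3 -> b
  X4 -> S T1

Fill CYK table bottom-up — only the sub-triangle for w[0..2]:
  [0..0]={B,T1}  "d"  orig:{B}
  [1..1]={T0}  "a"  orig:{}
  [2..2]={B,T1}  "d"  orig:{B}
  [0..1]=∅  "da"
  [1..2]={A,S}  "ad"
  [0..2]={S}  "dad"

Original NTs in T[0,2] deriving "dad": ["S"]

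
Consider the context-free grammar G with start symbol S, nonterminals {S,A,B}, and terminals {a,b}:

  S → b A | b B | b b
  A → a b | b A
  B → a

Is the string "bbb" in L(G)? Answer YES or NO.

CNF form of G:
  S -> T1 A | T1 B | T1 T1
  A -> T0 T1 | T1 A
  B -> a
  T0 -> a
  T1 -> b

CYK fill:
  T[0,0] 'b' = {T1}  orig:{}
  T[1,1] 'b' = {T1}  orig:{}
  T[2,2] 'b' = {T1}  orig:{}
  T[0,1] 'bb' = {S}
  T[1,2] 'bb' = {S}
  T[0,2] 'bbb' = ∅

S ∉ T[0,2] ⇒ NO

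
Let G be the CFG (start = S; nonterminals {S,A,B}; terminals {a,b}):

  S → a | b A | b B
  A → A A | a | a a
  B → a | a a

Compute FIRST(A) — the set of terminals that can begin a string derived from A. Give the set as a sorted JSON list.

FIRST sets, iterate to fixpoint:
iter 1:
  A via A→a: +{a}
  B via B→a: +{a}
  S via S→a: +{a}
  S via S→b A: +{b}
  FIRST(S)={a,b}  FIRST(A)={a}  FIRST(B)={a}
iter 2: — fixpoint
  FIRST(S)={a,b}  FIRST(A)={a}  FIRST(B)={a}

FIRST(A) = ["a"]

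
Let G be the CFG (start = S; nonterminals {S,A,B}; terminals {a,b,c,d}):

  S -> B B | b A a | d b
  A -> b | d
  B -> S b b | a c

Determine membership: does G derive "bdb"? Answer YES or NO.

CNF form of G:
  S -> B B | T0 X5 | T3 T0
  A -> b | d
  B -> S X4 | T1 T2
  T0 -> b
  T1 -> a
  T2 -> c
  T3 -> d
  X4 -> T0 T0
  X5 -> A T1

Fill CYK table bottom-up:
  T[0,0] 'b' = {A,T0}  orig:{A}
  T[1,1] 'd' = {A,T3}  orig:{A}
  T[2,2] 'b' = {A,T0}  orig:{A}
  T[0,1] 'bd' = ∅
  T[1,2] 'db' = {S}
  T[0,2] 'bdb' = ∅

S ∉ T[0,2] ⇒ NO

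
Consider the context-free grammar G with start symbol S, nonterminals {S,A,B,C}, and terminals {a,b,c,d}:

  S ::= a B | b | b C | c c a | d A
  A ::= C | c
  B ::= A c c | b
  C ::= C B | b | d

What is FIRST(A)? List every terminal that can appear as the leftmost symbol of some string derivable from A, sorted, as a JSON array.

FIRST sets, iterate to fixpoint:
iter 1:
  A via A→c: +{c}
  B via B→A c c: +{c}
  B via B→b: +{b}
  C via C→b: +{b}
  C via C→d: +{d}
  S via S→a B: +{a}
  S via S→b: +{b}
  S via S→c c a: +{c}
  S via S→d A: +{d}
  FIRST[S]={a,b,c,d}  FIRST[A]={c}  FIRST[B]={b,c}  FIRST[C]={b,d}
iter 2:
  A via A→C: +{b,d}
  B via B→A c c: +{d}
  FIRST[S]={a,b,c,d}  FIRST[A]={b,c,d}  FIRST[B]={b,c,d}  FIRST[C]={b,d}
iter 3: (stable)
  FIRST[S]={a,b,c,d}  FIRST[A]={b,c,d}  FIRST[B]={b,c,d}  FIRST[C]={b,d}

FIRST(A) = ["b", "c", "d"]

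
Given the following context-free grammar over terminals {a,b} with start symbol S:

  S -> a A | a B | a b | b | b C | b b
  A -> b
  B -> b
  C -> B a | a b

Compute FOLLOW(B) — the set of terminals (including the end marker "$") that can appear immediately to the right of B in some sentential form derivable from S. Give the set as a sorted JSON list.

FIRST sets, iterate to fixpoint:
iter 1:
  A via A→b: +{b}
  B via B→b: +{b}
  C via C→B a: +{b}
  C via C→a b: +{a}
  S via S→a A: +{a}
  S via S→b: +{b}
  FIRST[S]={a,b}  FIRST[A]={b}  FIRST[B]={b}  FIRST[C]={a,b}
iter 2: — fixpoint
  FIRST[S]={a,b}  FIRST[A]={b}  FIRST[B]={b}  FIRST[C]={a,b}

FOLLOW sets:
seed FOLLOW(S) with $
pass 1:
  C→B a: FOLLOW(B) ⊇ FIRST(a) = {a}; new: +{a}
  S→a A: FOLLOW(A) ⊇ FOLLOW(S) ⊇ {$}; new: +{$}
  S→a B: FOLLOW(B) ⊇ FOLLOW(S) ⊇ {$}; new: +{$}
  S→b C: FOLLOW(C) ⊇ FOLLOW(S) ⊇ {$}; new: +{$}
  FOLLOW(S)={$}  FOLLOW(A)={$}  FOLLOW(B)={$,a}  FOLLOW(C)={$}
pass 2: (no change)
  FOLLOW(S)={$}  FOLLOW(A)={$}  FOLLOW(B)={$,a}  FOLLOW(C)={$}

FOLLOW(B) = ["$", "a"]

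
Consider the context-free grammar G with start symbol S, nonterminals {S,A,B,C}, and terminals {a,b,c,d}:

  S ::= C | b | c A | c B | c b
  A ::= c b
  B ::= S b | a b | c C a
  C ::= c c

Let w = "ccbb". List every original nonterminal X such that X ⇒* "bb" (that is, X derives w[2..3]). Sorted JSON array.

CNF form of G:
  S -> T0 A | T0 B | T0 T0 | T0 T1 | b
  A -> T0 T1
  B -> S T1 | T0 X3 | T2 T1
  C -> T0 T0
  T0 -> c
  T1 -> b
  T2 -> a
  X3 -> C T2

CYK table (by increasing span) — only the sub-triangle for w[2..3]:
  cell(2,2) b: {S,T1}  orig:{S}
  cell(3,3) b: {S,T1}  orig:{S}
  cell(2,3) bb: {B}

Original NTs in T[2,3] deriving "bb": ["B"]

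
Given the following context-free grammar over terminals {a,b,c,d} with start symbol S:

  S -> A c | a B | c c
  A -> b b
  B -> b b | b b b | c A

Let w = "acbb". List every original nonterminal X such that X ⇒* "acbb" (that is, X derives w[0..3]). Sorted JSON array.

Convert to CNF:
  S -> A T1 | T1 T1 | T2 B
  A -> T0 T0
  B -> T0 T0 | T0 X3 | T1 A
  T0 -> b
  T1 -> c
  T2 -> a
  X3 -> T0 T0

Fill CYK table bottom-up (cells [i..j] with 0 ≤ i ≤ j ≤ 3 only):
  cell(0,0) a: {T2}  orig:{}
  cell(1,1) c: {T1}  orig:{}
  cell(2,2) b: {T0}  orig:{}
  cell(3,3) b: {T0}  orig:{}
  cell(0,1) ac: ∅
  cell(1,2) cb: ∅
  cell(2,3) bb: {A,B,X3}  orig:{A,B}
  cell(0,2) acb: ∅
  cell(1,3) cbb: {B}
  cell(0,3) acbb: {S}

Original NTs in T[0,3] deriving "acbb": ["S"]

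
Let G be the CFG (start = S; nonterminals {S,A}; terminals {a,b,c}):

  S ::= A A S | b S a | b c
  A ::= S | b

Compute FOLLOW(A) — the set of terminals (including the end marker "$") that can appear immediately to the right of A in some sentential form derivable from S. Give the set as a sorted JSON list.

FIRST sets, iterate to fixpoint:
[1]
  A via A→b: +{b}
  S via S→A A S: +{b}
  FIRST[S]={b}  FIRST[A]={b}
[2] (stable)
  FIRST[S]={b}  FIRST[A]={b}

FOLLOW iteration:
initialize: $ ∈ FOLLOW(S)
iter 1:
  S→A A S: FOLLOW(A) ⊇ FIRST(A) = {b}; new: +{b}
  S→b S a: FOLLOW(S) ⊇ FIRST(a) = {a}; new: +{a}
  S: {$,a}  A: {b}
iter 2:
  A→S: FOLLOW(S) ⊇ FOLLOW(A) ⊇ {b}; new: +{b}
  S: {$,a,b}  A: {b}
iter 3: done
  S: {$,a,b}  A: {b}

FOLLOW(A) = ["b"]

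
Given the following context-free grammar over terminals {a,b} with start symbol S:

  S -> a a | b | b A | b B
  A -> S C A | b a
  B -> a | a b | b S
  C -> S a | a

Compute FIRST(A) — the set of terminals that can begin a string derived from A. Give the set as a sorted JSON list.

FIRST sets, iterate to fixpoint:
round 1:
  A via A→b a: +{b}
  B via B→a: +{a}
  B via B→b S: +{b}
  C via C→a: +{a}
  S via S→a a: +{a}
  S via S→b: +{b}
  FIRST[S]={a,b}  FIRST[A]={b}  FIRST[B]={a,b}  FIRST[C]={a}
round 2:
  A via A→S C A: +{a}
  C via C→S a: +{b}
  FIRST[S]={a,b}  FIRST[A]={a,b}  FIRST[B]={a,b}  FIRST[C]={a,b}
round 3: (stable)
  FIRST[S]={a,b}  FIRST[A]={a,b}  FIRST[B]={a,b}  FIRST[C]={a,b}

FIRST(A) = ["a", "b"]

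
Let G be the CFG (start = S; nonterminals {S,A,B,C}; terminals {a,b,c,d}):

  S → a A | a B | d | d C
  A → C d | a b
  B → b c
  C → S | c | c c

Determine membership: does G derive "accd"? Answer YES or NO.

CNF form of G:
  S -> T0 C | T1 A | T1 B | d
  A -> C T0 | T1 T2
  B -> T2 T3
  C -> T0 C | T1 A | T1 B | T3 T3 | c | d
  T0 -> d
  T1 -> a
  T2 -> b
  T3 -> c

CYK table (by increasing span):
  cell(0,0) a: {T1}  orig:{}
  cell(1,1) c: {C,T3}  orig:{C}
  cell(2,2) c: {C,T3}  orig:{C}
  cell(3,3) d: {C,S,T0}  orig:{C,S}
  cell(0,1) ac: ∅
  cell(1,2) cc: {C}
  cell(2,3) cd: {A}
  cell(0,2) acc: ∅
  cell(1,3) ccd: {A}
  cell(0,3) accd: {C,S}

S ∈ T[0,3] ⇒ YES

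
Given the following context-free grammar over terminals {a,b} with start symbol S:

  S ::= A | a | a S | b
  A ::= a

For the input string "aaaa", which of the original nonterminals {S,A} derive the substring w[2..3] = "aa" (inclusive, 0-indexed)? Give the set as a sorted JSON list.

CNF form of G:
  S -> T0 S | a | b
  A -> a
  T0 -> a

CYK fill, restricted to cells inside w[2..3]:
  T[2,2] 'a' = {A,S,T0}  orig:{A,S}
  T[3,3] 'a' = {A,S,T0}  orig:{A,S}
  T[2,3] 'aa' = {S}

Original NTs in T[2,3] deriving "aa": ["S"]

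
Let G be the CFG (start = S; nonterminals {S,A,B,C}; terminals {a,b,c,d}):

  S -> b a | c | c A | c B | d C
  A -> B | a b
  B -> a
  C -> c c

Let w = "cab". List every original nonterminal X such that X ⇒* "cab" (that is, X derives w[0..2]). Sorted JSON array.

Convert to CNF:
  S -> T1 T0 | T2 A | T2 B | T3 C | c
  A -> T0 T1 | a
  B -> a
  C -> T2 T2
  T0 -> a
  T1 -> b
  T2 -> c
  T3 -> d

CYK fill — only the sub-triangle for w[0..2]:
  [0..0]={S,T2}  "c"  orig:{S}
  [1..1]={A,B,T0}  "a"  orig:{A,B}
  [2..2]={T1}  "b"  orig:{}
  [0..1]={S}  "ca"
  [1..2]={A}  "ab"
  [0..2]={S}  "cab"

Original NTs in T[0,2] deriving "cab": ["S"]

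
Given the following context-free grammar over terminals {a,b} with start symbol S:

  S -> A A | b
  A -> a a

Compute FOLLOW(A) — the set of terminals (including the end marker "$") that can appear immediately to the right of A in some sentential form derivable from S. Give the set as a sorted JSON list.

FIRST iteration:
round 1:
  A via A→a a: +{a}
  S via S→A A: +{a}
  S via S→b: +{b}
  FIRST(S)={a,b}  FIRST(A)={a}
round 2: — fixpoint
  FIRST(S)={a,b}  FIRST(A)={a}

Compute FOLLOW by fixpoint:
initialize: $ ∈ FOLLOW(S)
iter 1:
  S→A A: FOLLOW(A) ⊇ FIRST(A) = {a}; new: +{a}
  S→A A: FOLLOW(A) ⊇ FOLLOW(S) ⊇ {$}; new: +{$}
  FOLLOW[S]={$}  FOLLOW[A]={$,a}
iter 2: (stable)
  FOLLOW[S]={$}  FOLLOW[A]={$,a}

FOLLOW(A) = ["$", "a"]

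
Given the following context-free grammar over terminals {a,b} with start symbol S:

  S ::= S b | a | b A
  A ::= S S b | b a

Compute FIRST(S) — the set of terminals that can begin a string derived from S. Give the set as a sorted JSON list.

Compute FIRST by fixpoint:
iter 1:
  A via A→b a: +{b}
  S via S→a: +{a}
  S via S→b A: +{b}
  FIRST[S]={a,b}  FIRST[A]={b}
iter 2:
  A via A→S S b: +{a}
  FIRST[S]={a,b}  FIRST[A]={a,b}
iter 3: done
  FIRST[S]={a,b}  FIRST[A]={a,b}

FIRST(S) = ["a", "b"]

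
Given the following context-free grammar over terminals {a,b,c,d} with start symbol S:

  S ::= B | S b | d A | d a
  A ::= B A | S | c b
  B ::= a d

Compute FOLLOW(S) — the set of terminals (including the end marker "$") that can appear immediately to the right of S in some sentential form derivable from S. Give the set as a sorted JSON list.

FIRST iteration:
pass 1:
  A via A→c b: +{c}
  B via B→a d: +{a}
  S via S→B: +{a}
  S via S→d A: +{d}
  FIRST[S]={a,d}  FIRST[A]={c}  FIRST[B]={a}
pass 2:
  A via A→B A: +{a}
  A via A→S: +{d}
  FIRST[S]={a,d}  FIRST[A]={a,c,d}  FIRST[B]={a}
pass 3: (stable)
  FIRST[S]={a,d}  FIRST[A]={a,c,d}  FIRST[B]={a}

Compute FOLLOW by fixpoint:
seed FOLLOW(S) with $
[1]
  A→B A: FOLLOW(B) ⊇ FIRST(A) = {a,c,d}; new: +{a,c,d}
  S→B: FOLLOW(B) ⊇ FOLLOW(S) ⊇ {$}; new: +{$}
  S→S b: FOLLOW(S) ⊇ FIRST(b) = {b}; new: +{b}
  S→d A: FOLLOW(A) ⊇ FOLLOW(S) ⊇ {$,b}; new: +{$,b}
  S: {$,b}  A: {$,b}  B: {$,a,c,d}
[2]
  S→B: FOLLOW(B) ⊇ FOLLOW(S) ⊇ {$,b}; new: +{b}
  S: {$,b}  A: {$,b}  B: {$,a,b,c,d}
[3] — fixpoint
  S: {$,b}  A: {$,b}  B: {$,a,b,c,d}

FOLLOW(S) = ["$", "b"]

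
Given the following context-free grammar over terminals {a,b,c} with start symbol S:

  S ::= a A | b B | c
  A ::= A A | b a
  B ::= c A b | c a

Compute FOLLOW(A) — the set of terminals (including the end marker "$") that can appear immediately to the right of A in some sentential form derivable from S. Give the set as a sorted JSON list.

FIRST iteration:
pass 1:
  A via A→b a: +{b}
  B via B→c A b: +{c}
  S via S→a A: +{a}
  S via S→b B: +{b}
  S via S→c: +{c}
  FIRST(S)={a,b,c}  FIRST(A)={b}  FIRST(B)={c}
pass 2: — fixpoint
  FIRST(S)={a,b,c}  FIRST(A)={b}  FIRST(B)={c}

Compute FOLLOW by fixpoint:
initialize: $ ∈ FOLLOW(S)
[1]
  A→A A: FOLLOW(A) ⊇ FIRST(A) = {b}; new: +{b}
  S→a A: FOLLOW(A) ⊇ FOLLOW(S) ⊇ {$}; new: +{$}
  S→b B: FOLLOW(B) ⊇ FOLLOW(S) ⊇ {$}; new: +{$}
  FOLLOW[S]={$}  FOLLOW[A]={$,b}  FOLLOW[B]={$}
[2] done
  FOLLOW[S]={$}  FOLLOW[A]={$,b}  FOLLOW[B]={$}

FOLLOW(A) = ["$", "b"]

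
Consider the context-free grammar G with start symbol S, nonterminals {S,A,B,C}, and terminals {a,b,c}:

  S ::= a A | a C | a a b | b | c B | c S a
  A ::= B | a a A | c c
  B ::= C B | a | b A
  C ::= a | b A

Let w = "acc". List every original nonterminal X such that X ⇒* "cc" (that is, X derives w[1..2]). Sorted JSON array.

CNF form of G:
  S -> T0 A | T0 C | T0 X4 | T2 B | T2 X5 | b
  A -> C B | T0 X3 | T1 A | T2 T2 | a
  B -> C B | T1 A | a
  C -> T1 A | a
  T0 -> a
  T1 -> b
  T2 -> c
  X3 -> T0 A
  X4 -> T0 T1
  X5 -> S T0

CYK table (by increasing span), restricted to cells inside w[1..2]:
  [1..1]={T2}  "c"  orig:{}
  [2..2]={T2}  "c"  orig:{}
  [1..2]={A}  "cc"

Original NTs in T[1,2] deriving "cc": ["A"]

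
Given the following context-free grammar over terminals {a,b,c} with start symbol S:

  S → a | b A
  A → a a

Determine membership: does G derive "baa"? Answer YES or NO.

CNF form of G:
  S -> T1 A | a
  A -> T0 T0
  T0 -> a
  T1 -> b

CYK fill:
  T[0,0] 'b' = {T1}  orig:{}
  T[1,1] 'a' = {S,T0}  orig:{S}
  T[2,2] 'a' = {S,T0}  orig:{S}
  T[0,1] 'ba' = ∅
  T[1,2] 'aa' = {A}
  T[0,2] 'baa' = {S}

S ∈ T[0,2] ⇒ YES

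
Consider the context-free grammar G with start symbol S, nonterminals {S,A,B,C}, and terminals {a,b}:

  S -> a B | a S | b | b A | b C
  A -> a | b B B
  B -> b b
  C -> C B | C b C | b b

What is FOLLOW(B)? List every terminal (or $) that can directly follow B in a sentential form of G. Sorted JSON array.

FIRST iteration:
iter 1:
  A via A→a: +{a}
  A via A→b B B: +{b}
  B via B→b b: +{b}
  C via C→b b: +{b}
  S via S→a B: +{a}
  S via S→b: +{b}
  S: {a,b}  A: {a,b}  B: {b}  C: {b}
iter 2: — fixpoint
  S: {a,b}  A: {a,b}  B: {b}  C: {b}

FOLLOW sets:
FOLLOW(S) := {$}
pass 1:
  A→b B B: FOLLOW(B) ⊇ FIRST(B) = {b}; new: +{b}
  C→C B: FOLLOW(C) ⊇ FIRST(B) = {b}; new: +{b}
  S→a B: FOLLOW(B) ⊇ FOLLOW(S) ⊇ {$}; new: +{$}
  S→b A: FOLLOW(A) ⊇ FOLLOW(S) ⊇ {$}; new: +{$}
  S→b C: FOLLOW(C) ⊇ FOLLOW(S) ⊇ {$}; new: +{$}
  S: {$}  A: {$}  B: {$,b}  C: {$,b}
pass 2: done
  S: {$}  A: {$}  B: {$,b}  C: {$,b}

FOLLOW(B) = ["$", "b"]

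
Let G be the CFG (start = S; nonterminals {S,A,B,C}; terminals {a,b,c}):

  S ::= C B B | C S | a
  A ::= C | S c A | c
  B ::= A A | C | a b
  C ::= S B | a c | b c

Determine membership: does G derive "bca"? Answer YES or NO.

Convert to CNF:
  S -> C S | C X4 | a
  A -> S B | S X3 | T1 T0 | T2 T0 | c
  B -> A A | S B | T1 T0 | T1 T2 | T2 T0
  C -> S B | T1 T0 | T2 T0
  T0 -> c
  T1 -> a
  T2 -> b
  X3 -> T0 A
  X4 -> B B

Fill CYK table bottom-up:
  T[0,0] 'b' = {T2}  orig:{}
  T[1,1] 'c' = {A,T0}  orig:{A}
  T[2,2] 'a' = {S,T1}  orig:{S}
  T[0,1] 'bc' = {A,B,C}
  T[1,2] 'ca' = ∅
  T[0,2] 'bca' = {S}

S ∈ T[0,2] ⇒ YES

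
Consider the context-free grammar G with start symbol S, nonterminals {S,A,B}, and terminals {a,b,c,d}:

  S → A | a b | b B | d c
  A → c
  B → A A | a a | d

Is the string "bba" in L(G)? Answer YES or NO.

Convert to CNF:
  S -> T0 T1 | T1 B | T2 T3 | c
  A -> c
  B -> A A | T0 T0 | d
  T0 -> a
  T1 -> b
  T2 -> d
  T3 -> c

CYK table (by increasing span):
  T[0,0] 'b' = {T1}  orig:{}
  T[1,1] 'b' = {T1}  orig:{}
  T[2,2] 'a' = {T0}  orig:{}
  T[0,1] 'bb' = ∅
  T[1,2] 'ba' = ∅
  T[0,2] 'bba' = ∅

S ∉ T[0,2] ⇒ NO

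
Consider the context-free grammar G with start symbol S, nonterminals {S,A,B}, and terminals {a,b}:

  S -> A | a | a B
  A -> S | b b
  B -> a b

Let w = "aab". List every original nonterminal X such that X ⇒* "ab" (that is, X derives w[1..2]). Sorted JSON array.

CNF form of G:
  S -> T0 B | T1 T1 | a
  A -> T0 B | T1 T1 | a
  B -> T0 T1
  T0 -> a
  T1 -> b

CYK fill, restricted to cells inside w[1..2]:
  T[1,1] 'a' = {A,S,T0}  orig:{A,S}
  T[2,2] 'b' = {T1}  orig:{}
  T[1,2] 'ab' = {B}

Original NTs in T[1,2] deriving "ab": ["B"]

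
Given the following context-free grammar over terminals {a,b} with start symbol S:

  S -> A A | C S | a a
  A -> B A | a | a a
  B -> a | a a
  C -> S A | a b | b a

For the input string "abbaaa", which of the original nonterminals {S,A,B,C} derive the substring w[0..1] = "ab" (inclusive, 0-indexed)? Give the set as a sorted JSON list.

Convert to CNF:
  S -> A A | C S | T0 T0
  A -> B A | T0 T0 | a
  B -> T0 T0 | a
  C -> S A | T0 T1 | T1 T0
  T0 -> a
  T1 -> b

CYK table (by increasing span), restricted to cells inside w[0..1]:
  cell(0,0) a: {A,B,T0}  orig:{A,B}
  cell(1,1) b: {T1}  orig:{}
  cell(0,1) ab: {C}

Original NTs in T[0,1] deriving "ab": ["C"]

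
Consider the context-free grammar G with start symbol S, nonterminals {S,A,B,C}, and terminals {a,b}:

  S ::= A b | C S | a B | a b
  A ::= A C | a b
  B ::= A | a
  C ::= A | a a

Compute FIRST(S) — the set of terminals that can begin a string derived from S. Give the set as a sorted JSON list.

Compute FIRST by fixpoint:
round 1:
  A via A→a b: +{a}
  B via B→A: +{a}
  C via C→A: +{a}
  S via S→A b: +{a}
  S: {a}  A: {a}  B: {a}  C: {a}
round 2: (stable)
  S: {a}  A: {a}  B: {a}  C: {a}

FIRST(S) = ["a"]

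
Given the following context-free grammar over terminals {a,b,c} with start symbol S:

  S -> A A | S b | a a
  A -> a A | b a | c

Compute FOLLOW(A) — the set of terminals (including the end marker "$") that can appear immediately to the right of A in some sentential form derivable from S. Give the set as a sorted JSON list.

FIRST sets, iterate to fixpoint:
iter 1:
  A via A→a A: +{a}
  A via A→b a: +{b}
  A via A→c: +{c}
  S via S→A A: +{a,b,c}
  FIRST(S)={a,b,c}  FIRST(A)={a,b,c}
iter 2: (no change)
  FIRST(S)={a,b,c}  FIRST(A)={a,b,c}

FOLLOW sets:
seed FOLLOW(S) with $
[1]
  S→A A: FOLLOW(A) ⊇ FIRST(A) = {a,b,c}; new: +{a,b,c}
  S→A A: FOLLOW(A) ⊇ FOLLOW(S) ⊇ {$}; new: +{$}
  S→S b: FOLLOW(S) ⊇ FIRST(b) = {b}; new: +{b}
  S: {$,b}  A: {$,a,b,c}
[2] (stable)
  S: {$,b}  A: {$,a,b,c}

FOLLOW(A) = ["$", "a", "b", "c"]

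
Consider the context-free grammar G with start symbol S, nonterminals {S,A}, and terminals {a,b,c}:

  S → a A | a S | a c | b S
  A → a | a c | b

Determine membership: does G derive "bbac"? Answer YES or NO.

CNF form of G:
  S -> T0 A | T0 S | T0 T1 | T2 S
  A -> T0 T1 | a | b
  T0 -> a
  T1 -> c
  T2 -> b

Fill CYK table bottom-up:
  [0..0]={A,T2}  "b"  orig:{A}
  [1..1]={A,T2}  "b"  orig:{A}
  [2..2]={A,T0}  "a"  orig:{A}
  [3..3]={T1}  "c"  orig:{}
  [0..1]=∅  "bb"
  [1..2]=∅  "ba"
  [2..3]={A,S}  "ac"
  [0..2]=∅  "bba"
  [1..3]={S}  "bac"
  [0..3]={S}  "bbac"

S ∈ T[0,3] ⇒ YES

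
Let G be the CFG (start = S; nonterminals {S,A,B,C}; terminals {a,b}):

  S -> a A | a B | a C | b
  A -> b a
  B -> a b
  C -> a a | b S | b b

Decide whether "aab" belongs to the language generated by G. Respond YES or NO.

Convert to CNF:
  S -> T1 A | T1 B | T1 C | b
  A -> T0 T1
  B -> T1 T0
  C -> T0 S | T0 T0 | T1 T1
  T0 -> b
  T1 -> a

CYK fill:
  cell(0,0) a: {T1}  orig:{}
  cell(1,1) a: {T1}  orig:{}
  cell(2,2) b: {S,T0}  orig:{S}
  cell(0,1) aa: {C}
  cell(1,2) ab: {B}
  cell(0,2) aab: {S}

S ∈ T[0,2] ⇒ YES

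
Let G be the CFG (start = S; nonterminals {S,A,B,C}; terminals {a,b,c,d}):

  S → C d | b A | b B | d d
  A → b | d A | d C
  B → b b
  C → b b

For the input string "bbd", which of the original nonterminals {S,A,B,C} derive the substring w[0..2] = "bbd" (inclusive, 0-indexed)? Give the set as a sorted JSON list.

Convert to CNF:
  S -> C T0 | T0 T0 | T1 A | T1 B
  A -> T0 A | T0 C | b
  B -> T1 T1
  C -> T1 T1
  T0 -> d
  T1 -> b

Fill CYK table bottom-up (cells [i..j] with 0 ≤ i ≤ j ≤ 2 only):
  T[0,0] 'b' = {A,T1}  orig:{A}
  T[1,1] 'b' = {A,T1}  orig:{A}
  T[2,2] 'd' = {T0}  orig:{}
  T[0,1] 'bb' = {B,C,S}
  T[1,2] 'bd' = ∅
  T[0,2] 'bbd' = {S}

Original NTs in T[0,2] deriving "bbd": ["S"]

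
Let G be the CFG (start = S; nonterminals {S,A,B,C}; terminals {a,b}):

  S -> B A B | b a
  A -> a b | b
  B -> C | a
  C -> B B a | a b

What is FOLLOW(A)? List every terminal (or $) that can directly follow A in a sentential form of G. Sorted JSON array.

FIRST sets, iterate to fixpoint:
round 1:
  A via A→a b: +{a}
  A via A→b: +{b}
  B via B→a: +{a}
  C via C→B B a: +{a}
  S via S→B A B: +{a}
  S via S→b a: +{b}
  FIRST(S)={a,b}  FIRST(A)={a,b}  FIRST(B)={a}  FIRST(C)={a}
round 2: (no change)
  FIRST(S)={a,b}  FIRST(A)={a,b}  FIRST(B)={a}  FIRST(C)={a}

FOLLOW sets:
seed FOLLOW(S) with $
[1]
  C→B B a: FOLLOW(B) ⊇ FIRST(B) = {a}; new: +{a}
  S→B A B: FOLLOW(B) ⊇ FIRST(A) = {a,b}; new: +{b}
  S→B A B: FOLLOW(A) ⊇ FIRST(B) = {a}; new: +{a}
  S→B A B: FOLLOW(B) ⊇ FOLLOW(S) ⊇ {$}; new: +{$}
  FOLLOW[S]={$}  FOLLOW[A]={a}  FOLLOW[B]={$,a,b}  FOLLOW[C]={}
[2]
  B→C: FOLLOW(C) ⊇ FOLLOW(B) ⊇ {$,a,b}; new: +{$,a,b}
  FOLLOW[S]={$}  FOLLOW[A]={a}  FOLLOW[B]={$,a,b}  FOLLOW[C]={$,a,b}
[3] — fixpoint
  FOLLOW[S]={$}  FOLLOW[A]={a}  FOLLOW[B]={$,a,b}  FOLLOW[C]={$,a,b}

FOLLOW(A) = ["a"]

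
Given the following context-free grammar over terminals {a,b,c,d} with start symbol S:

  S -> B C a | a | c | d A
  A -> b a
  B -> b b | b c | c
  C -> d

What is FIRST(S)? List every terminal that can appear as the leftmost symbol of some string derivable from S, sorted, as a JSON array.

FIRST iteration:
iter 1:
  A via A→b a: +{b}
  B via B→b b: +{b}
  B via B→c: +{c}
  C via C→d: +{d}
  S via S→B C a: +{b,c}
  S via S→a: +{a}
  S via S→d A: +{d}
  S: {a,b,c,d}  A: {b}  B: {b,c}  C: {d}
iter 2: (stable)
  S: {a,b,c,d}  A: {b}  B: {b,c}  C: {d}

FIRST(S) = ["a", "b", "c", "d"]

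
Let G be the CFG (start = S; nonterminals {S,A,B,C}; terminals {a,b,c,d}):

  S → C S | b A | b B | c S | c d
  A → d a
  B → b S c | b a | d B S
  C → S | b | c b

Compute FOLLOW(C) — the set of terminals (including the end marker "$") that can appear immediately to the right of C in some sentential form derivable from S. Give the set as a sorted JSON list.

FIRST iteration:
[1]
  A via A→d a: +{d}
  B via B→b S c: +{b}
  B via B→d B S: +{d}
  C via C→b: +{b}
  C via C→c b: +{c}
  S via S→C S: +{b,c}
  FIRST[S]={b,c}  FIRST[A]={d}  FIRST[B]={b,d}  FIRST[C]={b,c}
[2] — fixpoint
  FIRST[S]={b,c}  FIRST[A]={d}  FIRST[B]={b,d}  FIRST[C]={b,c}

FOLLOW iteration:
seed FOLLOW(S) with $
pass 1:
  B→b S c: FOLLOW(S) ⊇ FIRST(c) = {c}; new: +{c}
  B→d B S: FOLLOW(B) ⊇ FIRST(S) = {b,c}; new: +{b,c}
  B→d B S: FOLLOW(S) ⊇ FOLLOW(B) ⊇ {b,c}; new: +{b}
  S→C S: FOLLOW(C) ⊇ FIRST(S) = {b,c}; new: +{b,c}
  S→b A: FOLLOW(A) ⊇ FOLLOW(S) ⊇ {$,b,c}; new: +{$,b,c}
  S→b B: FOLLOW(B) ⊇ FOLLOW(S) ⊇ {$,b,c}; new: +{$}
  FOLLOW[S]={$,b,c}  FOLLOW[A]={$,b,c}  FOLLOW[B]={$,b,c}  FOLLOW[C]={b,c}
pass 2: done
  FOLLOW[S]={$,b,c}  FOLLOW[A]={$,b,c}  FOLLOW[B]={$,b,c}  FOLLOW[C]={b,c}

FOLLOW(C) = ["b", "c"]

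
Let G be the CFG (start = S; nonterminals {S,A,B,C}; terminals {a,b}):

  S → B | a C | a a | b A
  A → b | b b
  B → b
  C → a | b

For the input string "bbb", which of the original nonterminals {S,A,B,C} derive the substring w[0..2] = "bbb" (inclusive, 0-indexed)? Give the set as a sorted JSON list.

CNF form of G:
  S -> T0 A | T1 C | T1 T1 | b
  A -> T0 T0 | b
  B -> b
  C -> a | b
  T0 -> b
  T1 -> a

CYK fill (cells [i..j] with 0 ≤ i ≤ j ≤ 2 only):
  cell(0,0) b: {A,B,C,S,T0}  orig:{A,B,C,S}
  cell(1,1) b: {A,B,C,S,T0}  orig:{A,B,C,S}
  cell(2,2) b: {A,B,C,S,T0}  orig:{A,B,C,S}
  cell(0,1) bb: {A,S}
  cell(1,2) bb: {A,S}
  cell(0,2) bbb: {S}

Original NTs in T[0,2] deriving "bbb": ["S"]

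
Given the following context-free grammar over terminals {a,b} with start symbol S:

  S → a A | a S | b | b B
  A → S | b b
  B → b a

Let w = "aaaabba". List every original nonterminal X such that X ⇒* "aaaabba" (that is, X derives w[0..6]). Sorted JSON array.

CNF form of G:
  S -> T0 A | T0 S | T1 B | b
  A -> T0 A | T0 S | T1 B | T1 T1 | b
  B -> T1 T0
  T0 -> a
  T1 -> b

Fill CYK table bottom-up (cells [i..j] with 0 ≤ i ≤ j ≤ 6 only):
  [0..0]={T0}  "a"  orig:{}
  [1..1]={T0}  "a"  orig:{}
  [2..2]={T0}  "a"  orig:{}
  [3..3]={T0}  "a"  orig:{}
  [4..4]={A,S,T1}  "b"  orig:{A,S}
  [5..5]={A,S,T1}  "b"  orig:{A,S}
  [6..6]={T0}  "a"  orig:{}
  [0..1]=∅  "aa"
  [1..2]=∅  "aa"
  [2..3]=∅  "aa"
  [3..4]={A,S}  "ab"
  [4..5]={A}  "bb"
  [5..6]={B}  "ba"
  [0..2]=∅  "aaa"
  [1..3]=∅  "aaa"
  [2..4]={A,S}  "aab"
  [3..5]={A,S}  "abb"
  [4..6]={A,S}  "bba"
  [0..3]=∅  "aaaa"
  [1..4]={A,S}  "aaab"
  [2..5]={A,S}  "aabb"
  [3..6]={A,S}  "abba"
  [0..4]={A,S}  "aaaab"
  [1..5]={A,S}  "aaabb"
  [2..6]={A,S}  "aabba"
  [0..5]={A,S}  "aaaabb"
  [1..6]={A,S}  "aaabba"
  [0..6]={A,S}  "aaaabba"

Original NTs in T[0,6] deriving "aaaabba": ["A", "S"]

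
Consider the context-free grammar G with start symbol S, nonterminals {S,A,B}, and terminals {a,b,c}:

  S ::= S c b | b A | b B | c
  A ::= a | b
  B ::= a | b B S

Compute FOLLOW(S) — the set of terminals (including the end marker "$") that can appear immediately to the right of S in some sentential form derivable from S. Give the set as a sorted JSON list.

FIRST sets, iterate to fixpoint:
iter 1:
  A via A→a: +{a}
  A via A→b: +{b}
  B via B→a: +{a}
  B via B→b B S: +{b}
  S via S→b A: +{b}
  S via S→c: +{c}
  S: {b,c}  A: {a,b}  B: {a,b}
iter 2: done
  S: {b,c}  A: {a,b}  B: {a,b}

FOLLOW iteration:
seed FOLLOW(S) with $
pass 1:
  B→b B S: FOLLOW(B) ⊇ FIRST(S) = {b,c}; new: +{b,c}
  B→b B S: FOLLOW(S) ⊇ FOLLOW(B) ⊇ {b,c}; new: +{b,c}
  S→b A: FOLLOW(A) ⊇ FOLLOW(S) ⊇ {$,b,c}; new: +{$,b,c}
  S→b B: FOLLOW(B) ⊇ FOLLOW(S) ⊇ {$,b,c}; new: +{$}
  FOLLOW(S)={$,b,c}  FOLLOW(A)={$,b,c}  FOLLOW(B)={$,b,c}
pass 2: (stable)
  FOLLOW(S)={$,b,c}  FOLLOW(A)={$,b,c}  FOLLOW(B)={$,b,c}

FOLLOW(S) = ["$", "b", "c"]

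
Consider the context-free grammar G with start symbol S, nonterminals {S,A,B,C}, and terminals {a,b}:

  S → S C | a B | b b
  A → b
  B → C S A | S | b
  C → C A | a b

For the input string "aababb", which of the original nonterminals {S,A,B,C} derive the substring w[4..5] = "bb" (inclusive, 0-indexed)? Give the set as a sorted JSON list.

CNF form of G:
  S -> S C | T0 B | T1 T1
  A -> b
  B -> C X2 | S C | T0 B | T1 T1 | b
  C -> C A | T0 T1
  T0 -> a
  T1 -> b
  X2 -> S A

CYK table (by increasing span), restricted to cells inside w[4..5]:
  T[4,4] 'b' = {A,B,T1}  orig:{A,B}
  T[5,5] 'b' = {A,B,T1}  orig:{A,B}
  T[4,5] 'bb' = {B,S}

Original NTs in T[4,5] deriving "bb": ["B", "S"]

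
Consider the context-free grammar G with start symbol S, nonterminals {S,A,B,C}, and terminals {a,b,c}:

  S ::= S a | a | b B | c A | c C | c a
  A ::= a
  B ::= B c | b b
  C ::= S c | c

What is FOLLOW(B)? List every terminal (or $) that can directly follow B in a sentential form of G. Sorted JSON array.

FIRST iteration:
[1]
  A via A→a: +{a}
  B via B→b b: +{b}
  C via C→c: +{c}
  S via S→a: +{a}
  S via S→b B: +{b}
  S via S→c A: +{c}
  S: {a,b,c}  A: {a}  B: {b}  C: {c}
[2]
  C via C→S c: +{a,b}
  S: {a,b,c}  A: {a}  B: {b}  C: {a,b,c}
[3] done
  S: {a,b,c}  A: {a}  B: {b}  C: {a,b,c}

Compute FOLLOW by fixpoint:
initialize: $ ∈ FOLLOW(S)
pass 1:
  B→B c: FOLLOW(B) ⊇ FIRST(c) = {c}; new: +{c}
  C→S c: FOLLOW(S) ⊇ FIRST(c) = {c}; new: +{c}
  S→S a: FOLLOW(S) ⊇ FIRST(a) = {a}; new: +{a}
  S→b B: FOLLOW(B) ⊇ FOLLOW(S) ⊇ {$,a,c}; new: +{$,a}
  S→c A: FOLLOW(A) ⊇ FOLLOW(S) ⊇ {$,a,c}; new: +{$,a,c}
  S→c C: FOLLOW(C) ⊇ FOLLOW(S) ⊇ {$,a,c}; new: +{$,a,c}
  FOLLOW(S)={$,a,c}  FOLLOW(A)={$,a,c}  FOLLOW(B)={$,a,c}  FOLLOW(C)={$,a,c}
pass 2: — fixpoint
  FOLLOW(S)={$,a,c}  FOLLOW(A)={$,a,c}  FOLLOW(B)={$,a,c}  FOLLOW(C)={$,a,c}

FOLLOW(B) = ["$", "a", "c"]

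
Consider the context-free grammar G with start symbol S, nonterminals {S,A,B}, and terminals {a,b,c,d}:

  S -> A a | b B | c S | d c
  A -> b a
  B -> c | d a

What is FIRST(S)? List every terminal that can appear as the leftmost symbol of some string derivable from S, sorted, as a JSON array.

FIRST iteration:
round 1:
  A via A→b a: +{b}
  B via B→c: +{c}
  B via B→d a: +{d}
  S via S→A a: +{b}
  S via S→c S: +{c}
  S via S→d c: +{d}
  FIRST(S)={b,c,d}  FIRST(A)={b}  FIRST(B)={c,d}
round 2: — fixpoint
  FIRST(S)={b,c,d}  FIRST(A)={b}  FIRST(B)={c,d}

FIRST(S) = ["b", "c", "d"]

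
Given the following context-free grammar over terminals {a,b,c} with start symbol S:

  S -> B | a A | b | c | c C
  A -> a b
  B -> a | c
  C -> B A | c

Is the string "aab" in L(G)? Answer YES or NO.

CNF form of G:
  S -> T0 A | T2 C | a | b | c
  A -> T0 T1
  B -> a | c
  C -> B A | c
  T0 -> a
  T1 -> b
  T2 -> c

CYK fill:
  T[0,0] 'a' = {B,S,T0}  orig:{B,S}
  T[1,1] 'a' = {B,S,T0}  orig:{B,S}
  T[2,2] 'b' = {S,T1}  orig:{S}
  T[0,1] 'aa' = ∅
  T[1,2] 'ab' = {A}
  T[0,2] 'aab' = {C,S}

S ∈ T[0,2] ⇒ YES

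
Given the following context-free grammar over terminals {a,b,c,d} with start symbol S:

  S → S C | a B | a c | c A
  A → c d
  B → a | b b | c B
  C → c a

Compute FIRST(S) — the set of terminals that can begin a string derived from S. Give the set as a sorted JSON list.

FIRST iteration:
[1]
  A via A→c d: +{c}
  B via B→a: +{a}
  B via B→b b: +{b}
  B via B→c B: +{c}
  C via C→c a: +{c}
  S via S→a B: +{a}
  S via S→c A: +{c}
  S: {a,c}  A: {c}  B: {a,b,c}  C: {c}
[2] — fixpoint
  S: {a,c}  A: {c}  B: {a,b,c}  C: {c}

FIRST(S) = ["a", "c"]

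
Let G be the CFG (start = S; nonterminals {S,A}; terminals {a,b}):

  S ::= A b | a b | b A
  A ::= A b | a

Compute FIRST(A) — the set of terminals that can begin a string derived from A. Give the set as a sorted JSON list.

Compute FIRST by fixpoint:
round 1:
  A via A→a: +{a}
  S via S→A b: +{a}
  S via S→b A: +{b}
  FIRST(S)={a,b}  FIRST(A)={a}
round 2: (no change)
  FIRST(S)={a,b}  FIRST(A)={a}

FIRST(A) = ["a"]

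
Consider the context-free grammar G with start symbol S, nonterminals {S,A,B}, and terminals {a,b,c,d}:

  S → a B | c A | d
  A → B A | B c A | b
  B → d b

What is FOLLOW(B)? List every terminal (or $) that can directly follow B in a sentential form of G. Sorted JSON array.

FIRST iteration:
round 1:
  A via A→b: +{b}
  B via B→d b: +{d}
  S via S→a B: +{a}
  S via S→c A: +{c}
  S via S→d: +{d}
  FIRST[S]={a,c,d}  FIRST[A]={b}  FIRST[B]={d}
round 2:
  A via A→B A: +{d}
  FIRST[S]={a,c,d}  FIRST[A]={b,d}  FIRST[B]={d}
round 3: done
  FIRST[S]={a,c,d}  FIRST[A]={b,d}  FIRST[B]={d}

FOLLOW sets:
FOLLOW(S) := {$}
iter 1:
  A→B A: FOLLOW(B) ⊇ FIRST(A) = {b,d}; new: +{b,d}
  A→B c A: FOLLOW(B) ⊇ FIRST(c) = {c}; new: +{c}
  S→a B: FOLLOW(B) ⊇ FOLLOW(S) ⊇ {$}; new: +{$}
  S→c A: FOLLOW(A) ⊇ FOLLOW(S) ⊇ {$}; new: +{$}
  FOLLOW(S)={$}  FOLLOW(A)={$}  FOLLOW(B)={$,b,c,d}
iter 2: done
  FOLLOW(S)={$}  FOLLOW(A)={$}  FOLLOW(B)={$,b,c,d}

FOLLOW(B) = ["$", "b", "c", "d"]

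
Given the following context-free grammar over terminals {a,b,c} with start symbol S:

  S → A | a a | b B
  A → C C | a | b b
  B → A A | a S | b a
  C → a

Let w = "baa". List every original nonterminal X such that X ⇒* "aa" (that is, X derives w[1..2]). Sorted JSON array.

CNF form of G:
  S -> C C | T0 B | T0 T0 | T1 T1 | a
  A -> C C | T0 T0 | a
  B -> A A | T0 T1 | T1 S
  C -> a
  T0 -> b
  T1 -> a

CYK fill — only the sub-triangle for w[1..2]:
  cell(1,1) a: {A,C,S,T1}  orig:{A,C,S}
  cell(2,2) a: {A,C,S,T1}  orig:{A,C,S}
  cell(1,2) aa: {A,B,S}

Original NTs in T[1,2] deriving "aa": ["A", "B", "S"]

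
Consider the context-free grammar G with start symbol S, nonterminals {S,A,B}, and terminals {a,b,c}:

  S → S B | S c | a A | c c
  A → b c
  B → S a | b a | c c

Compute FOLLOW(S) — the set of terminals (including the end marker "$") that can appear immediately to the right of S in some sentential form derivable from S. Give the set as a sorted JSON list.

FIRST iteration:
iter 1:
  A via A→b c: +{b}
  B via B→b a: +{b}
  B via B→c c: +{c}
  S via S→a A: +{a}
  S via S→c c: +{c}
  FIRST(S)={a,c}  FIRST(A)={b}  FIRST(B)={b,c}
iter 2:
  B via B→S a: +{a}
  FIRST(S)={a,c}  FIRST(A)={b}  FIRST(B)={a,b,c}
iter 3: — fixpoint
  FIRST(S)={a,c}  FIRST(A)={b}  FIRST(B)={a,b,c}

FOLLOW sets:
seed FOLLOW(S) with $
[1]
  B→S a: FOLLOW(S) ⊇ FIRST(a) = {a}; new: +{a}
  S→S B: FOLLOW(S) ⊇ FIRST(B) = {a,b,c}; new: +{b,c}
  S→S B: FOLLOW(B) ⊇ FOLLOW(S) ⊇ {$,a,b,c}; new: +{$,a,b,c}
  S→a A: FOLLOW(A) ⊇ FOLLOW(S) ⊇ {$,a,b,c}; new: +{$,a,b,c}
  S: {$,a,b,c}  A: {$,a,b,c}  B: {$,a,b,c}
[2] (no change)
  S: {$,a,b,c}  A: {$,a,b,c}  B: {$,a,b,c}

FOLLOW(S) = ["$", "a", "b", "c"]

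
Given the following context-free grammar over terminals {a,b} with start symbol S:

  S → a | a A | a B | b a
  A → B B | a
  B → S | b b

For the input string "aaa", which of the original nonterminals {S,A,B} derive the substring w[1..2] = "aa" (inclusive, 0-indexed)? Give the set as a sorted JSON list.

CNF form of G:
  S -> T0 A | T0 B | T1 T0 | a
  A -> B B | a
  B -> T0 A | T0 B | T1 T0 | T1 T1 | a
  T0 -> a
  T1 -> b

Fill CYK table bottom-up — only the sub-triangle for w[1..2]:
  cell(1,1) a: {A,B,S,T0}  orig:{A,B,S}
  cell(2,2) a: {A,B,S,T0}  orig:{A,B,S}
  cell(1,2) aa: {A,B,S}

Original NTs in T[1,2] deriving "aa": ["A", "B", "S"]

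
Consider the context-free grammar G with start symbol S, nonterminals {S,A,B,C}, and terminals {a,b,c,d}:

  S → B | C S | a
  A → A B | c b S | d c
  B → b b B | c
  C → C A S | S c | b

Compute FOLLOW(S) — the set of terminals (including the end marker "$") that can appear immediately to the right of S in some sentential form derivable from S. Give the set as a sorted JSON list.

FIRST sets, iterate to fixpoint:
round 1:
  A via A→c b S: +{c}
  A via A→d c: +{d}
  B via B→b b B: +{b}
  B via B→c: +{c}
  C via C→b: +{b}
  S via S→B: +{b,c}
  S via S→a: +{a}
  S: {a,b,c}  A: {c,d}  B: {b,c}  C: {b}
round 2:
  C via C→S c: +{a,c}
  S: {a,b,c}  A: {c,d}  B: {b,c}  C: {a,b,c}
round 3: (stable)
  S: {a,b,c}  A: {c,d}  B: {b,c}  C: {a,b,c}

FOLLOW iteration:
seed FOLLOW(S) with $
pass 1:
  A→A B: FOLLOW(A) ⊇ FIRST(B) = {b,c}; new: +{b,c}
  A→A B: FOLLOW(B) ⊇ FOLLOW(A) ⊇ {b,c}; new: +{b,c}
  A→c b S: FOLLOW(S) ⊇ FOLLOW(A) ⊇ {b,c}; new: +{b,c}
  C→C A S: FOLLOW(C) ⊇ FIRST(A) = {c,d}; new: +{c,d}
  C→C A S: FOLLOW(A) ⊇ FIRST(S) = {a,b,c}; new: +{a}
  C→C A S: FOLLOW(S) ⊇ FOLLOW(C) ⊇ {c,d}; new: +{d}
  S→B: FOLLOW(B) ⊇ FOLLOW(S) ⊇ {$,b,c,d}; new: +{$,d}
  S→C S: FOLLOW(C) ⊇ FIRST(S) = {a,b,c}; new: +{a,b}
  FOLLOW[S]={$,b,c,d}  FOLLOW[A]={a,b,c}  FOLLOW[B]={$,b,c,d}  FOLLOW[C]={a,b,c,d}
pass 2:
  A→A B: FOLLOW(B) ⊇ FOLLOW(A) ⊇ {a,b,c}; new: +{a}
  A→c b S: FOLLOW(S) ⊇ FOLLOW(A) ⊇ {a,b,c}; new: +{a}
  FOLLOW[S]={$,a,b,c,d}  FOLLOW[A]={a,b,c}  FOLLOW[B]={$,a,b,c,d}  FOLLOW[C]={a,b,c,d}
pass 3: done
  FOLLOW[S]={$,a,b,c,d}  FOLLOW[A]={a,b,c}  FOLLOW[B]={$,a,b,c,d}  FOLLOW[C]={a,b,c,d}

FOLLOW(S) = ["$", "a", "b", "c", "d"]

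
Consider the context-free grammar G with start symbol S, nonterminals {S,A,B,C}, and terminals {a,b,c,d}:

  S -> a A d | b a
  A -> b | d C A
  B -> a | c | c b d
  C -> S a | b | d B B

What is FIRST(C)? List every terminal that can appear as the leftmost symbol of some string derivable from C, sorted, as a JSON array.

Compute FIRST by fixpoint:
round 1:
  A via A→b: +{b}
  A via A→d C A: +{d}
  B via B→a: +{a}
  B via B→c: +{c}
  C via C→b: +{b}
  C via C→d B B: +{d}
  S via S→a A d: +{a}
  S via S→b a: +{b}
  FIRST(S)={a,b}  FIRST(A)={b,d}  FIRST(B)={a,c}  FIRST(C)={b,d}
round 2:
  C via C→S a: +{a}
  FIRST(S)={a,b}  FIRST(A)={b,d}  FIRST(B)={a,c}  FIRST(C)={a,b,d}
round 3: — fixpoint
  FIRST(S)={a,b}  FIRST(A)={b,d}  FIRST(B)={a,c}  FIRST(C)={a,b,d}

FIRST(C) = ["a", "b", "d"]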